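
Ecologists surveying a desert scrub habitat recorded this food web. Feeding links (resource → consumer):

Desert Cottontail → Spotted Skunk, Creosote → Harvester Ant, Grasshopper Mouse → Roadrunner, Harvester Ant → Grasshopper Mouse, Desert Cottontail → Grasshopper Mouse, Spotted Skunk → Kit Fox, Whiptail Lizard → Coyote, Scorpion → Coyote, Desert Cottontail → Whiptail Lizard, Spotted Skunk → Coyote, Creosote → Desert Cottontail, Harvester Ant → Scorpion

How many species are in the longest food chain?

One longest chain: Creosote → Desert Cottontail → Spotted Skunk → Kit Fox.
It has 4 species and 3 links.

4 species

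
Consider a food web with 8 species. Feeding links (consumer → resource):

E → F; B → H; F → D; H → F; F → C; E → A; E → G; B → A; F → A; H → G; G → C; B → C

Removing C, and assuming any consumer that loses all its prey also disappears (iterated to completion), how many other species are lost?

Remove C.
Round 1: G (all prey gone) → extinct.
No further losses. Total secondary extinctions: 1.

1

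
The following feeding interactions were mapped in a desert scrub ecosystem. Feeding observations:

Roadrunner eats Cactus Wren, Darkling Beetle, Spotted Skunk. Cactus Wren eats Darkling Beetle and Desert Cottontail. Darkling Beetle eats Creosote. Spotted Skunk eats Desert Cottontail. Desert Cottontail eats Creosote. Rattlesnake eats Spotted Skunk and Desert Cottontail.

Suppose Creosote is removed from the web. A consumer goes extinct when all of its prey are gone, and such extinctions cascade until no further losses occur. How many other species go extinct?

6

Remove Creosote.
Round 1: Desert Cottontail (all prey gone), Darkling Beetle (all prey gone) → extinct.
Round 2: Spotted Skunk (all prey gone), Cactus Wren (all prey gone) → extinct.
Round 3: Roadrunner (all prey gone), Rattlesnake (all prey gone) → extinct.
No further losses. Total secondary extinctions: 6.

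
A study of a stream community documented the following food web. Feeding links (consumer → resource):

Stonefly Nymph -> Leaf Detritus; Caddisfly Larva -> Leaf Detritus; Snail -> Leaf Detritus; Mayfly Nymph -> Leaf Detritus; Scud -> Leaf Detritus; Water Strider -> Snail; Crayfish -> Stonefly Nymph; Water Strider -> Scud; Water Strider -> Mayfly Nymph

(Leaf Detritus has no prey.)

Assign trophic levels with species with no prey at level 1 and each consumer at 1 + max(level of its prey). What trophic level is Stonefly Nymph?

Leaf Detritus has no prey (basal) → level 1.
Stonefly Nymph eats Leaf Detritus → level 2.

Trophic level 2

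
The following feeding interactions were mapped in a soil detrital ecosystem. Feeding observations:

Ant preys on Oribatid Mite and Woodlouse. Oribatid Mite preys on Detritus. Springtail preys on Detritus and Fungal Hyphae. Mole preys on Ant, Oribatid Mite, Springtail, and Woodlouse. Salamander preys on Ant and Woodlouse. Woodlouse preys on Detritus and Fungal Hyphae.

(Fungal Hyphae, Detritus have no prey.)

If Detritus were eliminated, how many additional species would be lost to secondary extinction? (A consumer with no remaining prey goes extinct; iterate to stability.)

1

Remove Detritus.
Round 1: Oribatid Mite (all prey gone) → extinct.
No further losses. Total secondary extinctions: 1.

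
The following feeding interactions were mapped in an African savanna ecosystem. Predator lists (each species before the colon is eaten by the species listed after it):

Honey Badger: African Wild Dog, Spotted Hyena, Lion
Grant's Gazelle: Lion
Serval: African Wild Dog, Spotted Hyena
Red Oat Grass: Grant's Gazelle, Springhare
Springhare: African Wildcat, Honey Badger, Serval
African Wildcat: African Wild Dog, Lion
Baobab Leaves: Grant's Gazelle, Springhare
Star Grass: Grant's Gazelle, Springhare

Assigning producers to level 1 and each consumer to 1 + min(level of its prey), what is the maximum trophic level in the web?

Producers (level 1): Baobab Leaves, Red Oat Grass, Star Grass.
Following each consumer down to its lowest-level prey: Baobab Leaves → Springhare → African Wildcat → African Wild Dog (levels 1 through 4).
All prey of African Wild Dog (African Wildcat 3, Honey Badger 3, Serval 3) are at level 3 or above, so African Wild Dog is at level 1 + 3 = 4.
Every consumer has at least one prey at level 3 or below, so none exceeds level 4.

4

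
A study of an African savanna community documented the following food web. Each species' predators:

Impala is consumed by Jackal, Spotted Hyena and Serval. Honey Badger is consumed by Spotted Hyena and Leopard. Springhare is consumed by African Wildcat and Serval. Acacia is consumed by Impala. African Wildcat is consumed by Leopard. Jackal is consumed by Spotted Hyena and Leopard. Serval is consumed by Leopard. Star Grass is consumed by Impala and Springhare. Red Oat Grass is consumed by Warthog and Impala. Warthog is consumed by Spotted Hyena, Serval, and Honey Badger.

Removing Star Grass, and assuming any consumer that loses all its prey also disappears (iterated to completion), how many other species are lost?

2

Remove Star Grass.
Round 1: Springhare (all prey gone) → extinct.
Round 2: African Wildcat (all prey gone) → extinct.
No further losses. Total secondary extinctions: 2.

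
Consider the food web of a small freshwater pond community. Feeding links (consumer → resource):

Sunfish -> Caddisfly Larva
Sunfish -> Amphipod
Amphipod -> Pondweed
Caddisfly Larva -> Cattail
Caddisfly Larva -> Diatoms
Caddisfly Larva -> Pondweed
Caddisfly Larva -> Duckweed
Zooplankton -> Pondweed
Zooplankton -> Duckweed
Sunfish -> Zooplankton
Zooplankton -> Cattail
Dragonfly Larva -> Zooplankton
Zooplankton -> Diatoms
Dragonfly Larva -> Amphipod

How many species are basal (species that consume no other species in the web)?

4

Basal species (no prey listed): Diatoms, Cattail, Duckweed, Pondweed.
Count: 4.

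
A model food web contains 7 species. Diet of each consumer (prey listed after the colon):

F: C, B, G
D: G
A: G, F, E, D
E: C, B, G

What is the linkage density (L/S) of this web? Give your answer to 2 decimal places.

L/S = 1.57

There are L = 11 links among S = 7 species.
L/S = 11/7 = 1.5714 ≈ 1.57.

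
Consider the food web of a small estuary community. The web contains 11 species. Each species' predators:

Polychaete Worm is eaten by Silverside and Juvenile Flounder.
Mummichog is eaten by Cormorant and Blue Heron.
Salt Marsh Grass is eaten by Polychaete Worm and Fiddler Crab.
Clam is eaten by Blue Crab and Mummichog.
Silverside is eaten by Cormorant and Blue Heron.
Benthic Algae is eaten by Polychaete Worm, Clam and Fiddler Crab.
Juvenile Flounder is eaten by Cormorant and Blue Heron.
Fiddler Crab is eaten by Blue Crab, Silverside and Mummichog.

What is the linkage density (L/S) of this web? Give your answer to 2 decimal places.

L/S = 1.64

There are L = 18 links among S = 11 species.
L/S = 18/11 = 1.6364 ≈ 1.64.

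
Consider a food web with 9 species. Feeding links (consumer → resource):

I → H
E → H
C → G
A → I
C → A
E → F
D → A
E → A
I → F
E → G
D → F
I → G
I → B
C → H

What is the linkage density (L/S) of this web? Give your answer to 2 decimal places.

L/S = 1.56

There are L = 14 links among S = 9 species.
L/S = 14/9 = 1.5556 ≈ 1.56.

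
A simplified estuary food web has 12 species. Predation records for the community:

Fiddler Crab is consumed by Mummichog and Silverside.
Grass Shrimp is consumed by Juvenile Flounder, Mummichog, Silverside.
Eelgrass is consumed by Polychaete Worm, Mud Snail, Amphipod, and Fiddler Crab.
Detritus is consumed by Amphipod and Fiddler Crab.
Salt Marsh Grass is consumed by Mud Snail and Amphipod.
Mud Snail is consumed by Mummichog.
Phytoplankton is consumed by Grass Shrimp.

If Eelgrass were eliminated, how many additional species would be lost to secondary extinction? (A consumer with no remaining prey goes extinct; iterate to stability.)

1

Remove Eelgrass.
Round 1: Polychaete Worm (all prey gone) → extinct.
No further losses. Total secondary extinctions: 1.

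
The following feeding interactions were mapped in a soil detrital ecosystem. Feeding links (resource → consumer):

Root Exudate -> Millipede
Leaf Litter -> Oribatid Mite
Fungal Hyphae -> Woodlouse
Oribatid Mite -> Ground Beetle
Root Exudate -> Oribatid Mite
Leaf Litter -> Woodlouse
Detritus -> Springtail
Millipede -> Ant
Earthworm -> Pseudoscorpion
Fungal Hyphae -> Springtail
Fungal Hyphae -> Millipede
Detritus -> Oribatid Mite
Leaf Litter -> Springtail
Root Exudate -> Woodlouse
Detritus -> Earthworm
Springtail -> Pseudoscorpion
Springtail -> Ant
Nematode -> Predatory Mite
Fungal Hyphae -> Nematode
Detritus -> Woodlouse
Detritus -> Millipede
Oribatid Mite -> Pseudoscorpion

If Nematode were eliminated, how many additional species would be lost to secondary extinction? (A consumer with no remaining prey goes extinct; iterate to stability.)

1

Remove Nematode.
Round 1: Predatory Mite (all prey gone) → extinct.
No further losses. Total secondary extinctions: 1.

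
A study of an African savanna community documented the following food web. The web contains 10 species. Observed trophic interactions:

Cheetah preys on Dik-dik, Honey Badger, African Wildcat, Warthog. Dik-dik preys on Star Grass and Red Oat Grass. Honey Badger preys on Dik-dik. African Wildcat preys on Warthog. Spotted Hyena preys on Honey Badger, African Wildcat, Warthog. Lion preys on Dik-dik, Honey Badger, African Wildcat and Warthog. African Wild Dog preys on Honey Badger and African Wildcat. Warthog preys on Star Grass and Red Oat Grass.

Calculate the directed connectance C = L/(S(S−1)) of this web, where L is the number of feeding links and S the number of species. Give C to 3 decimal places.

C = 0.211

The web has S = 10 species and L = 19 feeding links.
C = L / (S(S−1)) = 19 / 90 = 0.2111 ≈ 0.211.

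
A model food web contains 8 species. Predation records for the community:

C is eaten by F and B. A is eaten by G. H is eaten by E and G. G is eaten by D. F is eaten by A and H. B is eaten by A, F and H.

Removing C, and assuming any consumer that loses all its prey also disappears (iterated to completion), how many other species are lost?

Remove C.
Round 1: B (all prey gone) → extinct.
Round 2: F (all prey gone) → extinct.
Round 3: H (all prey gone), A (all prey gone) → extinct.
Round 4: G (all prey gone), E (all prey gone) → extinct.
Round 5: D (all prey gone) → extinct.
No further losses. Total secondary extinctions: 7.

7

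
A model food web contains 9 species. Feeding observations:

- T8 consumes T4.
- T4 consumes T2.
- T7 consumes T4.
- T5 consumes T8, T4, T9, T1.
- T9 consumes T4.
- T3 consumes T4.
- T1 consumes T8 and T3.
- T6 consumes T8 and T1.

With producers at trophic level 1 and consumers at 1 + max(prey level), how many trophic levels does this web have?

Producers (level 1): T2.
T2 → T4 → T3 → T1 → T6 gives T6 level 5.
No species has a prey at level 5, so no species reaches level 6.

5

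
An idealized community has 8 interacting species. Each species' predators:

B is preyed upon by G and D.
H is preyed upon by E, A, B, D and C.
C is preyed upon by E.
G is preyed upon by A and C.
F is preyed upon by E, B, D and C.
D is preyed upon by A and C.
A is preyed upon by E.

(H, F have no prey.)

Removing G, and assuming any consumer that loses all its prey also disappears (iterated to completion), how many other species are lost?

Remove G.
Every predator of it retains at least one other prey: C still has H, F, D; A still has H, D.
No consumer loses all prey, so no secondary extinctions occur.

0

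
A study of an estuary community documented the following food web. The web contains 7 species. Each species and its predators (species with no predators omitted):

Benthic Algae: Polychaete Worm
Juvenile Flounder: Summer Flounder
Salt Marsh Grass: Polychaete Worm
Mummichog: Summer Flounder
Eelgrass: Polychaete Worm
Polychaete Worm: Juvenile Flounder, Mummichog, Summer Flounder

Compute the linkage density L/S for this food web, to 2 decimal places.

L/S = 1.14

There are L = 8 links among S = 7 species.
L/S = 8/7 = 1.1429 ≈ 1.14.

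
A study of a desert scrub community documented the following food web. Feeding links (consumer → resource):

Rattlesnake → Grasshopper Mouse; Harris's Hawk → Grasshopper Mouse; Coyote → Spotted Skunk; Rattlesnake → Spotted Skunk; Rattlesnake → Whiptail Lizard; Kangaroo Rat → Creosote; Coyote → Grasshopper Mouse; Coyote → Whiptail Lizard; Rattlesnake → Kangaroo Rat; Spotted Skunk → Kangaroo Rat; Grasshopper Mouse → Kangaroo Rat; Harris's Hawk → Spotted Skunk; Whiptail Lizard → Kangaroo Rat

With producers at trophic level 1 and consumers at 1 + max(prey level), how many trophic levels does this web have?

4

Producers (level 1): Creosote.
Creosote → Kangaroo Rat → Whiptail Lizard → Rattlesnake gives Rattlesnake level 4.
No species has a prey at level 4, so no species reaches level 5.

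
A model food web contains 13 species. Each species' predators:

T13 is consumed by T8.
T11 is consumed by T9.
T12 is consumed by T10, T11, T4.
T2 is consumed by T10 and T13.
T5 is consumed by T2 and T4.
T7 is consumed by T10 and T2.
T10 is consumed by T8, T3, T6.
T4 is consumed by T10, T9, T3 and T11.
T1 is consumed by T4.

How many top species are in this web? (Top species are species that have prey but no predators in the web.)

4

Top species (has prey, but nothing eats it): T9, T8, T6, T3.
Count: 4.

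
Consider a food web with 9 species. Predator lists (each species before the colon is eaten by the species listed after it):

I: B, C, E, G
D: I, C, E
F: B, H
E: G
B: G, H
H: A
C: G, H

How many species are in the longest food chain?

One longest chain: D → I → B → H → A.
It has 5 species and 4 links.

5 species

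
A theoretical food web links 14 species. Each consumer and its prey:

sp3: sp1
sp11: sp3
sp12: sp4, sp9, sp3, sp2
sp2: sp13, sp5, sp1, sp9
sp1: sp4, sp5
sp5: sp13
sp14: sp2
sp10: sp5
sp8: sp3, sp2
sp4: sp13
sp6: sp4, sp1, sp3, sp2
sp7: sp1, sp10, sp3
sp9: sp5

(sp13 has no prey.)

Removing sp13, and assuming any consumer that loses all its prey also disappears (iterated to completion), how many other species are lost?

13

Remove sp13.
Round 1: sp4 (all prey gone), sp5 (all prey gone) → extinct.
Round 2: sp1 (all prey gone), sp10 (all prey gone), sp9 (all prey gone) → extinct.
Round 3: sp3 (all prey gone), sp2 (all prey gone) → extinct.
Round 4: sp11 (all prey gone), sp8 (all prey gone), sp6 (all prey gone), sp12 (all prey gone), sp14 (all prey gone), sp7 (all prey gone) → extinct.
No further losses. Total secondary extinctions: 13.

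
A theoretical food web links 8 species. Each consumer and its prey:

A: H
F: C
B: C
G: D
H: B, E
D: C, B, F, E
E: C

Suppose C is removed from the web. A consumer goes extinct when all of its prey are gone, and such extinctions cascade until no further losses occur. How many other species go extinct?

Remove C.
Round 1: B (all prey gone), F (all prey gone), E (all prey gone) → extinct.
Round 2: D (all prey gone), H (all prey gone) → extinct.
Round 3: A (all prey gone), G (all prey gone) → extinct.
No further losses. Total secondary extinctions: 7.

7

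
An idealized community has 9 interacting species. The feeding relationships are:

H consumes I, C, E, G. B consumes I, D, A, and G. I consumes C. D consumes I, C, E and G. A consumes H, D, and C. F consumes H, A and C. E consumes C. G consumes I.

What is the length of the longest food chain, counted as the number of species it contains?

6 species

One longest chain: C → I → G → H → A → B.
It has 6 species and 5 links.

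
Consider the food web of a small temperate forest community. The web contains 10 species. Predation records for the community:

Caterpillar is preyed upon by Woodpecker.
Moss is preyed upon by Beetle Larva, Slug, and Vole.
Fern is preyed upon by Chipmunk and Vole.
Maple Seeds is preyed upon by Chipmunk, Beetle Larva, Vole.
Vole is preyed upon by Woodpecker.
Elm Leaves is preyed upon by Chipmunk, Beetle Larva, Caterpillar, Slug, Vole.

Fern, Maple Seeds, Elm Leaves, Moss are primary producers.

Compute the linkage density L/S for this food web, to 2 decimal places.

There are L = 15 links among S = 10 species.
L/S = 15/10 = 1.5000 ≈ 1.50.

L/S = 1.50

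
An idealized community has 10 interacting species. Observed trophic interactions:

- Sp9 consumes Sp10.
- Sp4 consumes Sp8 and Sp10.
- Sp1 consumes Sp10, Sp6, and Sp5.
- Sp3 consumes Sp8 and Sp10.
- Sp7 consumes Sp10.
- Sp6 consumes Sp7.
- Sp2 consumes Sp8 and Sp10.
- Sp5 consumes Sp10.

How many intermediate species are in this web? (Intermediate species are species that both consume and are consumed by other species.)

Intermediate species (has both prey and predators): Sp7, Sp5, Sp6.
Count: 3.

3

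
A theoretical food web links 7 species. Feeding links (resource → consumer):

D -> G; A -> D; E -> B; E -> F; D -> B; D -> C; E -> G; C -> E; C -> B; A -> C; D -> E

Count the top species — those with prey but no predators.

3

Top species (has prey, but nothing eats it): G, F, B.
Count: 3.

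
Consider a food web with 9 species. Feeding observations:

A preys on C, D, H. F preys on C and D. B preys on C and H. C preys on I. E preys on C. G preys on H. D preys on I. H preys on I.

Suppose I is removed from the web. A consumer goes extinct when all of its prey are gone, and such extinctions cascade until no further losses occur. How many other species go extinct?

8

Remove I.
Round 1: C (all prey gone), D (all prey gone), H (all prey gone) → extinct.
Round 2: B (all prey gone), F (all prey gone), G (all prey gone), E (all prey gone), A (all prey gone) → extinct.
No further losses. Total secondary extinctions: 8.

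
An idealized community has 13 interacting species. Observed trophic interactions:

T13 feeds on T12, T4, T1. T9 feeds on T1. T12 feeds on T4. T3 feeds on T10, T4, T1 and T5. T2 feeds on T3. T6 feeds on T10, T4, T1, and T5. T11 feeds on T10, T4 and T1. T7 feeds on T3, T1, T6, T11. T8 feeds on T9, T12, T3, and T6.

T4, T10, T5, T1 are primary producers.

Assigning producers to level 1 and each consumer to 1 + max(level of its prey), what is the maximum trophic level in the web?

Producers (level 1): T4, T10, T5, T1.
T4 → T3 → T2 gives T2 level 3.
No species has a prey at level 3, so no species reaches level 4.

3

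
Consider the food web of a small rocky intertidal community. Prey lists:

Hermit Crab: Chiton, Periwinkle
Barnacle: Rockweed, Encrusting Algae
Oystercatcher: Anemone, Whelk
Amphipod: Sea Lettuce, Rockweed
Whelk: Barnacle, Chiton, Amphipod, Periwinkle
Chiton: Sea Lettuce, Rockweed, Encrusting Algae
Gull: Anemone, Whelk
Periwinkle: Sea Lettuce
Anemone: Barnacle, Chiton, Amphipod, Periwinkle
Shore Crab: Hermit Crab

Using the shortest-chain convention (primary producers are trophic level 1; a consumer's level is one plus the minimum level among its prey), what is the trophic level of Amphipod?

Sea Lettuce is a producer → level 1.
Amphipod eats Sea Lettuce → level 2.

Trophic level 2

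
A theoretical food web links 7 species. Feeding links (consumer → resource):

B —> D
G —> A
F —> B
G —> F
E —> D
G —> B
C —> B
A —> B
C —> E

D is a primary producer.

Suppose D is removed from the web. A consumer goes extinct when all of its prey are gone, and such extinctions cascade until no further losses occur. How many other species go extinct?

6

Remove D.
Round 1: E (all prey gone), B (all prey gone) → extinct.
Round 2: C (all prey gone), F (all prey gone), A (all prey gone) → extinct.
Round 3: G (all prey gone) → extinct.
No further losses. Total secondary extinctions: 6.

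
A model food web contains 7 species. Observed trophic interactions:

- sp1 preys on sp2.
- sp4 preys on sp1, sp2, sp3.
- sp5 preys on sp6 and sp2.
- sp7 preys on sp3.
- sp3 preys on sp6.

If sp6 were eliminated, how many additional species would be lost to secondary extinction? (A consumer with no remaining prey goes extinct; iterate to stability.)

Remove sp6.
Round 1: sp3 (all prey gone) → extinct.
Round 2: sp7 (all prey gone) → extinct.
No further losses. Total secondary extinctions: 2.

2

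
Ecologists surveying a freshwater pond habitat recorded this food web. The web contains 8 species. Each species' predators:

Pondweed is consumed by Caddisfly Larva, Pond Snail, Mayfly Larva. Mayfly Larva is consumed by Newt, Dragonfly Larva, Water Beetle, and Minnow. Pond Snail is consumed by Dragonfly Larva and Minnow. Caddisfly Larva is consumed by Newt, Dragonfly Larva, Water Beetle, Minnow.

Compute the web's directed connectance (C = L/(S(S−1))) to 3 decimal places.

The web has S = 8 species and L = 13 feeding links.
C = L / (S(S−1)) = 13 / 56 = 0.2321 ≈ 0.232.

C = 0.232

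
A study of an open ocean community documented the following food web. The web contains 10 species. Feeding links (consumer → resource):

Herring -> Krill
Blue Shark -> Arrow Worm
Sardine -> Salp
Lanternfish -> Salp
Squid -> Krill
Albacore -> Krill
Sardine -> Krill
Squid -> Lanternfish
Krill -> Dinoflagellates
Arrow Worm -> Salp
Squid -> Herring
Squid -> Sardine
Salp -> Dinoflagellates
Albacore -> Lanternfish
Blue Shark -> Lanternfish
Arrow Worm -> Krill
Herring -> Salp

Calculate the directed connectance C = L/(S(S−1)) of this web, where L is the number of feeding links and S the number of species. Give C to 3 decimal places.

The web has S = 10 species and L = 17 feeding links.
C = L / (S(S−1)) = 17 / 90 = 0.1889 ≈ 0.189.

C = 0.189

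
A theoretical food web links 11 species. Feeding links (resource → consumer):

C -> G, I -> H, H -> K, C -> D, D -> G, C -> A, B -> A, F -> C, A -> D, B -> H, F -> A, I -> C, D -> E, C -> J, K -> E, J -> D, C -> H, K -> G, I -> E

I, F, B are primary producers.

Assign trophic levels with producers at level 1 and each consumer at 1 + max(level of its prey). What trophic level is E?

I is a producer → level 1.
C eats I (level 1); other prey at levels: F 1 → level 2.
J eats C → level 3.
D eats J (level 3); other prey at levels: C 2, A 3 → level 4.
E eats D (level 4); other prey at levels: I 1, K 4 → level 5.

Trophic level 5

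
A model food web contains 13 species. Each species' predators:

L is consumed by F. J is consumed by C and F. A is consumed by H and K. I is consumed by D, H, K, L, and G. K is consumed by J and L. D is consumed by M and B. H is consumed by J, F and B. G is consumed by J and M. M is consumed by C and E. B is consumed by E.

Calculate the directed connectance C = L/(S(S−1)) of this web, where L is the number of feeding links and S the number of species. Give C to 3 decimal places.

C = 0.141

The web has S = 13 species and L = 22 feeding links.
C = L / (S(S−1)) = 22 / 156 = 0.1410 ≈ 0.141.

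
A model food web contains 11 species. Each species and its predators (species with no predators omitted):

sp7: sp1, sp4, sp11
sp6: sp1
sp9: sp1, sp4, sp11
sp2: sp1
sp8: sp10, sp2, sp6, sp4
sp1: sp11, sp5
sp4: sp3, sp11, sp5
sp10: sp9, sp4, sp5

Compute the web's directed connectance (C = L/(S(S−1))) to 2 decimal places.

The web has S = 11 species and L = 20 feeding links.
C = L / (S(S−1)) = 20 / 110 = 0.1818 ≈ 0.18.

C = 0.18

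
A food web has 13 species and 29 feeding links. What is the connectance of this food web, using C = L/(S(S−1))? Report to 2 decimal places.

The web has S = 13 species and L = 29 feeding links.
C = L / (S(S−1)) = 29 / 156 = 0.1859 ≈ 0.19.

C = 0.19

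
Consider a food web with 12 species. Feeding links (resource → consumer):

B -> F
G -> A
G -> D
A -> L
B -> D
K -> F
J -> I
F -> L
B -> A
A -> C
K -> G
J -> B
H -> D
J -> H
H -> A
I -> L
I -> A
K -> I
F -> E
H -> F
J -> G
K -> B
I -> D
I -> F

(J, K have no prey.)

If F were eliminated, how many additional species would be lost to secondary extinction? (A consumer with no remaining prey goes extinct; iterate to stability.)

1

Remove F.
Round 1: E (all prey gone) → extinct.
No further losses. Total secondary extinctions: 1.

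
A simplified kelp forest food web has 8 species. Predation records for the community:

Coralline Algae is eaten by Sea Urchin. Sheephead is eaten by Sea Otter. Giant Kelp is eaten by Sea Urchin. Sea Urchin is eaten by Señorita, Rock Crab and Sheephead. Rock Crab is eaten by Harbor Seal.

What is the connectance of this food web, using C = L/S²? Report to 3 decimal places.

C = 0.109

The web has S = 8 species and L = 7 feeding links.
C = L / S² = 7 / 64 = 0.1094 ≈ 0.109.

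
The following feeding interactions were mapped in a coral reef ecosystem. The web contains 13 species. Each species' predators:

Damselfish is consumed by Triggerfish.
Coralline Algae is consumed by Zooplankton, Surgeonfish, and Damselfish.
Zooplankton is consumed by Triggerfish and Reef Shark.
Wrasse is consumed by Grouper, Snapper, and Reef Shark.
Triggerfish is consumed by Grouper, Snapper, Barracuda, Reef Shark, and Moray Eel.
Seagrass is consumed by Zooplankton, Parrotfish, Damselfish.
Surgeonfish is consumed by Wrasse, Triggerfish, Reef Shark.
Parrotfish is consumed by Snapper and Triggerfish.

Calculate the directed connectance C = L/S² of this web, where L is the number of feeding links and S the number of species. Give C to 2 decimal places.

C = 0.13

The web has S = 13 species and L = 22 feeding links.
C = L / S² = 22 / 169 = 0.1302 ≈ 0.13.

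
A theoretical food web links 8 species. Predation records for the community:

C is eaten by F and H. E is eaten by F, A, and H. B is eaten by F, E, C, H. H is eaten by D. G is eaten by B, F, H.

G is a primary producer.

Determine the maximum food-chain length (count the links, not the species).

4 links

One longest chain: G → B → E → H → D.
It has 5 species and 4 links.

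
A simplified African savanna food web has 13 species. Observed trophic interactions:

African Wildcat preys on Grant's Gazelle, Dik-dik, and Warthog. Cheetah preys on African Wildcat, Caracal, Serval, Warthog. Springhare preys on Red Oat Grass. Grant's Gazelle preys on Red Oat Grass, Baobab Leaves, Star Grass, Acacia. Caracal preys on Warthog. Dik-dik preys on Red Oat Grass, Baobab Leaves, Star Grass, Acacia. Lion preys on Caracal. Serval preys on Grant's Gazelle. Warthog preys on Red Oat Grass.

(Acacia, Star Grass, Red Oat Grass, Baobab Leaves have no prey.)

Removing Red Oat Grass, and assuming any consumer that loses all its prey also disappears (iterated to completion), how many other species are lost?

4

Remove Red Oat Grass.
Round 1: Warthog (all prey gone), Springhare (all prey gone) → extinct.
Round 2: Caracal (all prey gone) → extinct.
Round 3: Lion (all prey gone) → extinct.
No further losses. Total secondary extinctions: 4.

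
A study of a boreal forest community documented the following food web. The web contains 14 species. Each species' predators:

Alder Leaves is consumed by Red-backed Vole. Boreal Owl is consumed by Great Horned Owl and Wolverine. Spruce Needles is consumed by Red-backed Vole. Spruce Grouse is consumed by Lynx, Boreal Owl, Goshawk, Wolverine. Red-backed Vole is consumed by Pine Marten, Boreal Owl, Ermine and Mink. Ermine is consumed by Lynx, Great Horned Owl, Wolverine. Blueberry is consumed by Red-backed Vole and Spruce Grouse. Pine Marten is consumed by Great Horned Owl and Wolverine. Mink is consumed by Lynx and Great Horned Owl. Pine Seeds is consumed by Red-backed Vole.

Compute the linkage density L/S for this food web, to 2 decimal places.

L/S = 1.57

There are L = 22 links among S = 14 species.
L/S = 22/14 = 1.5714 ≈ 1.57.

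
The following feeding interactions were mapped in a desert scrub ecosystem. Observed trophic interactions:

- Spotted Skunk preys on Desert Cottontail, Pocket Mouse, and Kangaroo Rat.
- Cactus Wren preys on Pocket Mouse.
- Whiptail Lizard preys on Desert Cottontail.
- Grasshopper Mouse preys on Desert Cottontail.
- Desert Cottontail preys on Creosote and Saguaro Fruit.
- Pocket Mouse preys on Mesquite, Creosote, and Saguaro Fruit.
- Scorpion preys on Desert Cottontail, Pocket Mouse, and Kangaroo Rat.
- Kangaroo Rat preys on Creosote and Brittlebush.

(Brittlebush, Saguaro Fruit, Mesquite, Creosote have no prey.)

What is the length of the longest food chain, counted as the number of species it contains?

One longest chain: Saguaro Fruit → Pocket Mouse → Cactus Wren.
It has 3 species and 2 links.

3 species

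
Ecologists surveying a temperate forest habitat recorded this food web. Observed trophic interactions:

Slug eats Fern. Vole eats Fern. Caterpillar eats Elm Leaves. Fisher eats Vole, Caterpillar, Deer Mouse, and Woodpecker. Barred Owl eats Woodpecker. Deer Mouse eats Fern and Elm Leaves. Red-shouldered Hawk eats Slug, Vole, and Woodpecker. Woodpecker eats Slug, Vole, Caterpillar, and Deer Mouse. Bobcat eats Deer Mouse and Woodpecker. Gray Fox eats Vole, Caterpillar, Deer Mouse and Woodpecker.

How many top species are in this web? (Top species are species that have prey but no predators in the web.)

5

Top species (has prey, but nothing eats it): Gray Fox, Barred Owl, Red-shouldered Hawk, Fisher, Bobcat.
Count: 5.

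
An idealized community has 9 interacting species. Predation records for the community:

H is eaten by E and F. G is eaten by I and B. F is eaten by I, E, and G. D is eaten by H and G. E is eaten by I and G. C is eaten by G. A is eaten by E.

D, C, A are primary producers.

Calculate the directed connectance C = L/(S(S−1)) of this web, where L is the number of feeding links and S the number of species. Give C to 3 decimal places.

C = 0.181

The web has S = 9 species and L = 13 feeding links.
C = L / (S(S−1)) = 13 / 72 = 0.1806 ≈ 0.181.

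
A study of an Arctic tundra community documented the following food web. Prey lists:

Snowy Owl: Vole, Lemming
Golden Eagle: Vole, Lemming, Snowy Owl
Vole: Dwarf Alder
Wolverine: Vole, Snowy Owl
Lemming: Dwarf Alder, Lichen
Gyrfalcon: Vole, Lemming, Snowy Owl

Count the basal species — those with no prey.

Basal species (no prey listed): Dwarf Alder, Lichen.
Count: 2.

2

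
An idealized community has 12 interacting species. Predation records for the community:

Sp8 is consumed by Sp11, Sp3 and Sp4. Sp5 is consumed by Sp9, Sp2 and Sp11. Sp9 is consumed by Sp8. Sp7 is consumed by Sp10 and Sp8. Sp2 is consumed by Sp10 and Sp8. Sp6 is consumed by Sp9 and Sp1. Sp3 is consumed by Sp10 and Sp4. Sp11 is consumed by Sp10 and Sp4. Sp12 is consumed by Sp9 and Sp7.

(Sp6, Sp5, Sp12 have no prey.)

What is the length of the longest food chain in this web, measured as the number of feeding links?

4 links

One longest chain: Sp6 → Sp9 → Sp8 → Sp3 → Sp10.
It has 5 species and 4 links.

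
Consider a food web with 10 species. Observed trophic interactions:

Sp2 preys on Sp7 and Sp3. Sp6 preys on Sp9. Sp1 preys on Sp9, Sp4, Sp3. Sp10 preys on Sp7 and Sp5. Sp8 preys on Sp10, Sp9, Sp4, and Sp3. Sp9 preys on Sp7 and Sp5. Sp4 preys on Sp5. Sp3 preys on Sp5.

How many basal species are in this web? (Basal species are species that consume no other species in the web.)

Basal species (no prey listed): Sp7, Sp5.
Count: 2.

2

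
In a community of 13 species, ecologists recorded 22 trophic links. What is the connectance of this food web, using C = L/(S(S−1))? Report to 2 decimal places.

The web has S = 13 species and L = 22 feeding links.
C = L / (S(S−1)) = 22 / 156 = 0.1410 ≈ 0.14.

C = 0.14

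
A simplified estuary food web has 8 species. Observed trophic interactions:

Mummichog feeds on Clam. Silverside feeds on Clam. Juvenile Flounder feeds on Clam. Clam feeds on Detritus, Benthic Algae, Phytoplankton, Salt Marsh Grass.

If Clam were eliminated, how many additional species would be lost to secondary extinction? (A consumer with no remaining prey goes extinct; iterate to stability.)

3

Remove Clam.
Round 1: Silverside (all prey gone), Juvenile Flounder (all prey gone), Mummichog (all prey gone) → extinct.
No further losses. Total secondary extinctions: 3.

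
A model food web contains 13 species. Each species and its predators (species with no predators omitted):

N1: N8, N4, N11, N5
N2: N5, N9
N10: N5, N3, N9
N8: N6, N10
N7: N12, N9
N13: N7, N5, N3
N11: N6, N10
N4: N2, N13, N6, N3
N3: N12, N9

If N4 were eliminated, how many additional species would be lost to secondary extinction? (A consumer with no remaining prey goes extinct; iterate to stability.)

Remove N4.
Round 1: N2 (all prey gone), N13 (all prey gone) → extinct.
Round 2: N7 (all prey gone) → extinct.
No further losses. Total secondary extinctions: 3.

3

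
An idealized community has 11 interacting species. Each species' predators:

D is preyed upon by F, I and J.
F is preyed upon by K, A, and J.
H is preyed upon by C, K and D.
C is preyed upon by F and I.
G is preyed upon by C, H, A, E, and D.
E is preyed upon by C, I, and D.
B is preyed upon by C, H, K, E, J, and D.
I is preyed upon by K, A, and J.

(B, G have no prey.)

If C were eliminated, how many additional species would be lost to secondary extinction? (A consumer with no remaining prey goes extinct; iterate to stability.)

Remove C.
Every predator of it retains at least one other prey: F still has D; I still has E, D.
No consumer loses all prey, so no secondary extinctions occur.

0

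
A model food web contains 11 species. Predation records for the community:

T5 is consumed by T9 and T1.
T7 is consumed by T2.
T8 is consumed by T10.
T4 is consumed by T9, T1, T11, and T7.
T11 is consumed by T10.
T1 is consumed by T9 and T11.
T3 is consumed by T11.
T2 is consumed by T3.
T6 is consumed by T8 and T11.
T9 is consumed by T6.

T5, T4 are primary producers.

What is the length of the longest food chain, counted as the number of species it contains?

6 species

One longest chain: T5 → T1 → T9 → T6 → T8 → T10.
It has 6 species and 5 links.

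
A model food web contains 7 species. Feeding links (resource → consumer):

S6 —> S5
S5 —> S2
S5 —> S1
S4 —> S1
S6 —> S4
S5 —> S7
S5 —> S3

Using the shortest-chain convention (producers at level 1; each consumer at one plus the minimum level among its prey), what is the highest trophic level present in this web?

3

Producers (level 1): S6.
Following each consumer down to its lowest-level prey: S6 → S5 → S7 (levels 1 through 3).
All prey of S7 (S5 2) are at level 2 or above, so S7 is at level 1 + 2 = 3.
Every consumer has at least one prey at level 2 or below, so none exceeds level 3.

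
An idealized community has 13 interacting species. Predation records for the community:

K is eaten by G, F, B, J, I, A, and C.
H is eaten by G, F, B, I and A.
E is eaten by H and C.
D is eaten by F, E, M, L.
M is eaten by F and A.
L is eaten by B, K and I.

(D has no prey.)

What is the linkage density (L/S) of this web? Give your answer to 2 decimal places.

L/S = 1.77

There are L = 23 links among S = 13 species.
L/S = 23/13 = 1.7692 ≈ 1.77.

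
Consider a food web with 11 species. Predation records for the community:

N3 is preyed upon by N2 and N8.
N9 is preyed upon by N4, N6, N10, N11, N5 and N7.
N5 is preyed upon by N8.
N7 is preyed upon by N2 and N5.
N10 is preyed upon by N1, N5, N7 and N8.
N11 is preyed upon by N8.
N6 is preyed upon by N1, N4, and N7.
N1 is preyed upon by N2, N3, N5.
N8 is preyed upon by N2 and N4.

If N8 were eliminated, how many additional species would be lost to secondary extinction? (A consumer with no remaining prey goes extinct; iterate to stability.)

Remove N8.
Every predator of it retains at least one other prey: N4 still has N9, N6; N2 still has N1, N7, N3.
No consumer loses all prey, so no secondary extinctions occur.

0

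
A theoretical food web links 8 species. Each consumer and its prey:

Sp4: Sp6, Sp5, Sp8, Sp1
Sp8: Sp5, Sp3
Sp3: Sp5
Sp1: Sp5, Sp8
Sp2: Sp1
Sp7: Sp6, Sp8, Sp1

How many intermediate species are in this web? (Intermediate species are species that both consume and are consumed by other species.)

3

Intermediate species (has both prey and predators): Sp3, Sp8, Sp1.
Count: 3.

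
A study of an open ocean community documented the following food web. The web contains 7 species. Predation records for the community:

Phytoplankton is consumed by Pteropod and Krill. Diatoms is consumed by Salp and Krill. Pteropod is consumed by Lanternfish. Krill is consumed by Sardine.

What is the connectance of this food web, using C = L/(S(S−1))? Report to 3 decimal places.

The web has S = 7 species and L = 6 feeding links.
C = L / (S(S−1)) = 6 / 42 = 0.1429 ≈ 0.143.

C = 0.143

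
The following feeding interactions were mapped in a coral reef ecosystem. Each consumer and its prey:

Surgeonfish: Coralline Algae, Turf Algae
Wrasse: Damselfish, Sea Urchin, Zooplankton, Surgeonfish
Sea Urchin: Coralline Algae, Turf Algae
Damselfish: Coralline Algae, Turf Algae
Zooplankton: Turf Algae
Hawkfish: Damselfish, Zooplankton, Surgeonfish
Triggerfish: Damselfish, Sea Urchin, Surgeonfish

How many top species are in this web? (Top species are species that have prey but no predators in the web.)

Top species (has prey, but nothing eats it): Triggerfish, Wrasse, Hawkfish.
Count: 3.

3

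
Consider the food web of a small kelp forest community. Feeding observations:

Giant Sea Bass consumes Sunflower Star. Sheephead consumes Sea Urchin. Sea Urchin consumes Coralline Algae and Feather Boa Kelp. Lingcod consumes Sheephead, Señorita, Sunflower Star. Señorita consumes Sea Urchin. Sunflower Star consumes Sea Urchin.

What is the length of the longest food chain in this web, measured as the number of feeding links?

One longest chain: Feather Boa Kelp → Sea Urchin → Sheephead → Lingcod.
It has 4 species and 3 links.

3 links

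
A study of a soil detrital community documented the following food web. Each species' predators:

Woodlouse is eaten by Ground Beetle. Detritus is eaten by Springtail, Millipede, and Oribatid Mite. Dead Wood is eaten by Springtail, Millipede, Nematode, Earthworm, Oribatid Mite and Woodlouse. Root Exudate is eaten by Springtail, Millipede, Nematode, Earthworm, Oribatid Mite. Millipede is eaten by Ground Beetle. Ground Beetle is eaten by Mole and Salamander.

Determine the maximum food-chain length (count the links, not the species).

3 links

One longest chain: Root Exudate → Millipede → Ground Beetle → Mole.
It has 4 species and 3 links.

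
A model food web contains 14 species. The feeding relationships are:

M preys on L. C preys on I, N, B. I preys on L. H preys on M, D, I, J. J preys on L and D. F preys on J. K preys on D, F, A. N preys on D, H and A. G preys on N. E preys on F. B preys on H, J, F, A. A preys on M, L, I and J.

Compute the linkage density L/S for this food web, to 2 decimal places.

L/S = 2.00

There are L = 28 links among S = 14 species.
L/S = 28/14 = 2.0000 ≈ 2.00.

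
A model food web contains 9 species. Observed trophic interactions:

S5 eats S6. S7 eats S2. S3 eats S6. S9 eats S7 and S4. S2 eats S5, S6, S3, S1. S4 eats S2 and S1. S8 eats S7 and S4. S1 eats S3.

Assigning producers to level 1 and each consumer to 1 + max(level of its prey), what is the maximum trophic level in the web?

6

Producers (level 1): S6.
S6 → S3 → S1 → S2 → S7 → S8 gives S8 level 6.
No species has a prey at level 6, so no species reaches level 7.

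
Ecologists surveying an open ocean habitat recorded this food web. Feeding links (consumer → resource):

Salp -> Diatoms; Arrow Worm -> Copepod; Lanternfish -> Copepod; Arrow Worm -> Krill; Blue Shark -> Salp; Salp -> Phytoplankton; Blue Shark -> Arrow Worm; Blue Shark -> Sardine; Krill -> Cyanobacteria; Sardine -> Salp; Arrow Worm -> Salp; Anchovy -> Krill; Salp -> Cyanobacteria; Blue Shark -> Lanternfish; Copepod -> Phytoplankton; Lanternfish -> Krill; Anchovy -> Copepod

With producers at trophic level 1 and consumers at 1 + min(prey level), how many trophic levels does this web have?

3

Producers (level 1): Cyanobacteria, Phytoplankton, Diatoms.
Following each consumer down to its lowest-level prey: Phytoplankton → Copepod → Arrow Worm (levels 1 through 3).
All prey of Arrow Worm (Copepod 2, Salp 2, Krill 2) are at level 2 or above, so Arrow Worm is at level 1 + 2 = 3.
Every consumer has at least one prey at level 2 or below, so none exceeds level 3.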